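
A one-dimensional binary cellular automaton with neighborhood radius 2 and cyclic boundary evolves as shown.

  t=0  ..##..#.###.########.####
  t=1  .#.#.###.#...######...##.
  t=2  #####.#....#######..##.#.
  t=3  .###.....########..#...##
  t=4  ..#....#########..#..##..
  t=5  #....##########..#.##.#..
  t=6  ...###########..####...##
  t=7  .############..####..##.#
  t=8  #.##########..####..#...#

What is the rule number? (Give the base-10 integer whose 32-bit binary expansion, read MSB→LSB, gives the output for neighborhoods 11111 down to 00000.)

  ##### -> #   bit 31 = 1  t=0,i=14
  ####. -> #   bit 30 = 1  t=0,i=18
  ###.# -> .   bit 29 = 0  t=0,i=10
  ###.. -> .   bit 28 = 0  t=0,i=24
  ##.## -> .   bit 27 = 0  t=0,i=11
  ##.#. -> .   bit 26 = 0  t=1,i=8
  ##..# -> .   bit 25 = 0  t=0,i=0
  ##... -> .   bit 24 = 0  t=1,i=19
  #.### -> .   bit 23 = 0  t=0,i=8
  #.##. -> #   bit 22 = 1  t=5,i=19
  #.#.# -> #   bit 21 = 1  t=1,i=3
  #.#.. -> .   bit 20 = 0  t=1,i=9
  #..## -> #   bit 19 = 1  t=0,i=1
  #..#. -> #   bit 18 = 1  t=0,i=5
  #...# -> #   bit 17 = 1  t=1,i=11
  #.... -> .   bit 16 = 0  t=2,i=8
  .#### -> #   bit 15 = 1  t=0,i=13
  .###. -> #   bit 14 = 1  t=0,i=9
  .##.# -> .   bit 13 = 0  t=2,i=21
  .##.. -> #   bit 12 = 1  t=0,i=3
  .#.## -> #   bit 11 = 1  t=0,i=7
  .#.#. -> #   bit 10 = 1  t=1,i=2
  .#..# -> #   bit 9 = 1  t=4,i=19
  .#... -> .   bit 8 = 0  t=1,i=10
  ..### -> #   bit 7 = 1  t=1,i=13
  ..##. -> .   bit 6 = 0  t=0,i=2
  ..#.# -> #   bit 5 = 1  t=0,i=6
  ..#.. -> .   bit 4 = 0  t=3,i=19
  ...## -> #   bit 3 = 1  t=1,i=12
  ...#. -> .   bit 2 = 0  t=4,i=1
  ....# -> #   bit 1 = 1  t=2,i=9
  ..... -> .   bit 0 = 0  t=3,i=6
  bits 11000000011011101101111010101010 = 3228491434

3228491434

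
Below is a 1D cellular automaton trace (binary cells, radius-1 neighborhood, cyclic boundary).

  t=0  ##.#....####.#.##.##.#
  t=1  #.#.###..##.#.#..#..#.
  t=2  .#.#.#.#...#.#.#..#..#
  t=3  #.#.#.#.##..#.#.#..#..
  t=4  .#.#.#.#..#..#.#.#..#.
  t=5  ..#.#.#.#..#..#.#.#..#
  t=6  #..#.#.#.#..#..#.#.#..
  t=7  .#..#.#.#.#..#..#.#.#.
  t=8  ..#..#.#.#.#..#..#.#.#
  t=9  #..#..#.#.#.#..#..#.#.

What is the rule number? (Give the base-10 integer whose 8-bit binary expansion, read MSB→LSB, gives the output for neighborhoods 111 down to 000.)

177

  ### -> #   bit 7 = 1  t=0,i=0
  ##. -> .   bit 6 = 0  t=0,i=1
  #.# -> #   bit 5 = 1  t=0,i=2
  #.. -> #   bit 4 = 1  t=0,i=4
  .## -> .   bit 3 = 0  t=0,i=8
  .#. -> .   bit 2 = 0  t=0,i=3
  ..# -> .   bit 1 = 0  t=0,i=7
  ... -> #   bit 0 = 1  t=0,i=5
  bits 10110001 = 177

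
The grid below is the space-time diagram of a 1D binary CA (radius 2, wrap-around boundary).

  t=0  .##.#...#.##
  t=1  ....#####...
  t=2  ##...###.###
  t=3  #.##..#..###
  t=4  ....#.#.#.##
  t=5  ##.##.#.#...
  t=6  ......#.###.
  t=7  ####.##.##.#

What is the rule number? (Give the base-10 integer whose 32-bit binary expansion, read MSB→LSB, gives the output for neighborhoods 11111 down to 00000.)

  nb #####: next=#  (t=1,i=6, bit31=1)
  nb ####.: next=#  (t=1,i=7, bit30=1)
  nb ###.#: next=.  (t=2,i=7, bit29=0)
  nb ###..: next=.  (t=1,i=8, bit28=0)
  nb ##.##: next=.  (t=0,i=0, bit27=0)
  nb ##.#.: next=.  (t=0,i=3, bit26=0)
  nb ##..#: next=#  (t=3,i=4, bit25=1)
  nb ##...: next=#  (t=1,i=9, bit24=1)
  nb #.###: next=#  (t=2,i=9, bit23=1)
  nb #.##.: next=.  (t=0,i=1, bit22=0)
  nb #.#.#: next=#  (t=4,i=6, bit21=1)
  nb #.#..: next=#  (t=0,i=4, bit20=1)
  nb #..##: next=#  (t=3,i=8, bit19=1)
  nb #..#.: next=.  (t=3,i=5, bit18=0)
  nb #...#: next=#  (t=0,i=6, bit17=1)
  nb #....: next=#  (t=1,i=10, bit16=1)
  nb .####: next=#  (t=1,i=5, bit15=1)
  nb .###.: next=#  (t=2,i=6, bit14=1)
  nb .##.#: next=.  (t=0,i=2, bit13=0)
  nb .##..: next=.  (t=3,i=3, bit12=0)
  nb .#.##: next=.  (t=0,i=9, bit11=0)
  nb .#.#.: next=.  (t=4,i=5, bit10=0)
  nb .#..#: next=.  (t=3,i=7, bit9=0)
  nb .#...: next=#  (t=0,i=5, bit8=1)
  nb ..###: next=.  (t=1,i=4, bit7=0)
  nb ..##.: next=.  (t=5,i=0, bit6=0)
  nb ..#.#: next=#  (t=0,i=8, bit5=1)
  nb ..#..: next=#  (t=3,i=6, bit4=1)
  nb ...##: next=.  (t=1,i=3, bit3=0)
  nb ...#.: next=#  (t=0,i=7, bit2=1)
  nb ....#: next=.  (t=1,i=2, bit1=0)
  nb .....: next=#  (t=1,i=0, bit0=1)
  bits 11000011101110111100000100110101 = 3283861813

3283861813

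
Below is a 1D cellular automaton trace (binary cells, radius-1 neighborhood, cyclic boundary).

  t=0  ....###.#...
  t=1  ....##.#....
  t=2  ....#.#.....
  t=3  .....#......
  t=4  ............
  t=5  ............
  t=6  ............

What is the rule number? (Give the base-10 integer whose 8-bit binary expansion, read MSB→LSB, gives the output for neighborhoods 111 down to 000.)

  ### -> #   bit 7 = 1  t=0,i=5
  ##. -> .   bit 6 = 0  t=0,i=6
  #.# -> #   bit 5 = 1  t=0,i=7
  #.. -> .   bit 4 = 0  t=0,i=9
  .## -> #   bit 3 = 1  t=0,i=4
  .#. -> .   bit 2 = 0  t=0,i=8
  ..# -> .   bit 1 = 0  t=0,i=3
  ... -> .   bit 0 = 0  t=0,i=0
  bits 10101000 = 168

168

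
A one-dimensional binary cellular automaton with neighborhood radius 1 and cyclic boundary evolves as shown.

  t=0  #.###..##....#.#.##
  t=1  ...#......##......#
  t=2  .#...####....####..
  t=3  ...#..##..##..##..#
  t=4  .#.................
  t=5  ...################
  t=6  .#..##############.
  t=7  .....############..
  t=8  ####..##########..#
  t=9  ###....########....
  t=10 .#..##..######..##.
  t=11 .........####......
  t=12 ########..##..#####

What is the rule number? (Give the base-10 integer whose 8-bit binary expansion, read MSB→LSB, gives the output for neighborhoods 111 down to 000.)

  [7] ### => #  t=0,i=3
  [6] ##. => .  t=0,i=0
  [5] #.# => .  t=0,i=1
  [4] #.. => .  t=0,i=5
  [3] .## => .  t=0,i=2
  [2] .#. => .  t=0,i=13
  [1] ..# => .  t=0,i=6
  [0] ... => #  t=0,i=10
  bits 10000001 = 129

129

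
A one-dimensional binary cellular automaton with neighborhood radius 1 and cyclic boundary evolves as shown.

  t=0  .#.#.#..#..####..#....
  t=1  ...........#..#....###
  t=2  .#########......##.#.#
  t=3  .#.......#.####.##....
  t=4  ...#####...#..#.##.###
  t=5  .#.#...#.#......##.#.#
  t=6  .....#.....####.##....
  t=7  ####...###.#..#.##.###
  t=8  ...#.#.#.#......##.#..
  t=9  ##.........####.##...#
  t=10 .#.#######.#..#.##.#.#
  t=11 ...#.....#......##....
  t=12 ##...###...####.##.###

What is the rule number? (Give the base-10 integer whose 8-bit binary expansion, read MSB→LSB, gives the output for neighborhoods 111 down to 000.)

  ###|.  b7=0 t=0,i=12
  ##.|#  b6=1 t=0,i=14
  #.#|.  b5=0 t=0,i=2
  #..|.  b4=0 t=0,i=6
  .##|#  b3=1 t=0,i=11
  .#.|.  b2=0 t=0,i=1
  ..#|.  b1=0 t=0,i=0
  ...|#  b0=1 t=0,i=19
  bits 01001001 = 73

73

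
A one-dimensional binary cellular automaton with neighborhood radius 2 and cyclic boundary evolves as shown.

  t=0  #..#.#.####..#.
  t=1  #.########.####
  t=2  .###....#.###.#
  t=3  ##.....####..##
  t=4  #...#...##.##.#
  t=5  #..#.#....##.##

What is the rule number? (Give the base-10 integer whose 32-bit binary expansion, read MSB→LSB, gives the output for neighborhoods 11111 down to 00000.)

  ##### -> .   bit 31 = 0  t=1,i=4
  ####. -> #   bit 30 = 1  t=0,i=9
  ###.# -> .   bit 29 = 0  t=1,i=0
  ###.. -> .   bit 28 = 0  t=0,i=10
  ##.## -> #   bit 27 = 1  t=1,i=1
  ##.#. -> #   bit 26 = 1  t=2,i=13
  ##..# -> #   bit 25 = 1  t=0,i=11
  ##... -> .   bit 24 = 0  t=2,i=4
  #.### -> #   bit 23 = 1  t=0,i=7
  #.##. -> #   bit 22 = 1  t=4,i=11
  #.#.# -> #   bit 21 = 1  t=0,i=5
  #.#.. -> #   bit 20 = 1  t=0,i=0
  #..## -> #   bit 19 = 1  t=3,i=12
  #..#. -> #   bit 18 = 1  t=0,i=2
  #...# -> .   bit 17 = 0  t=4,i=2
  #.... -> .   bit 16 = 0  t=2,i=5
  .#### -> #   bit 15 = 1  t=0,i=8
  .###. -> .   bit 14 = 0  t=2,i=2
  .##.# -> .   bit 13 = 0  t=4,i=9
  .##.. -> #   bit 12 = 1  t=4,i=0
  .#.## -> #   bit 11 = 1  t=0,i=6
  .#.#. -> #   bit 10 = 1  t=0,i=4
  .#..# -> .   bit 9 = 0  t=0,i=1
  .#... -> #   bit 8 = 1  t=4,i=5
  ..### -> .   bit 7 = 0  t=3,i=7
  ..##. -> .   bit 6 = 0  t=4,i=8
  ..#.# -> #   bit 5 = 1  t=0,i=3
  ..#.. -> .   bit 4 = 0  t=4,i=4
  ...## -> .   bit 3 = 0  t=3,i=6
  ...#. -> #   bit 2 = 1  t=2,i=7
  ....# -> .   bit 1 = 0  t=2,i=6
  ..... -> #   bit 0 = 1  t=3,i=4
  bits 01001110111111001001110100100101 = 1325178149

1325178149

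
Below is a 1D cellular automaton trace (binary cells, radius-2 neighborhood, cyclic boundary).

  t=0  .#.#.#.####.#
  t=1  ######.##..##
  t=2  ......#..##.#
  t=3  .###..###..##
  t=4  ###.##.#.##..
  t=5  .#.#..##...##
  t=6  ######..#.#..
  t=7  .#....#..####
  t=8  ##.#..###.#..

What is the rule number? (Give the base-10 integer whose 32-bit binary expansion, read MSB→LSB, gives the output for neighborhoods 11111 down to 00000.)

  nb #####: next=.  (t=1,i=0, bit31=0)
  nb ####.: next=.  (t=0,i=9, bit30=0)
  nb ###.#: next=.  (t=0,i=10, bit29=0)
  nb ###..: next=.  (t=3,i=3, bit28=0)
  nb ##.##: next=#  (t=1,i=6, bit27=1)
  nb ##.#.: next=#  (t=0,i=11, bit26=1)
  nb ##..#: next=#  (t=1,i=9, bit25=1)
  nb ##...: next=#  (t=5,i=8, bit24=1)
  nb #.###: next=#  (t=0,i=7, bit23=1)
  nb #.##.: next=.  (t=1,i=7, bit22=0)
  nb #.#.#: next=#  (t=0,i=1, bit21=1)
  nb #.#..: next=#  (t=2,i=12, bit20=1)
  nb #..##: next=#  (t=1,i=10, bit19=1)
  nb #..#.: next=.  (t=6,i=7, bit18=0)
  nb #...#: next=.  (t=5,i=9, bit17=0)
  nb #....: next=#  (t=2,i=1, bit16=1)
  nb .####: next=#  (t=0,i=8, bit15=1)
  nb .###.: next=#  (t=3,i=2, bit14=1)
  nb .##.#: next=.  (t=2,i=10, bit13=0)
  nb .##..: next=.  (t=1,i=8, bit12=0)
  nb .#.##: next=.  (t=0,i=6, bit11=0)
  nb .#.#.: next=#  (t=0,i=0, bit10=1)
  nb .#..#: next=#  (t=2,i=7, bit9=1)
  nb .#...: next=.  (t=2,i=0, bit8=0)
  nb ..###: next=.  (t=1,i=11, bit7=0)
  nb ..##.: next=.  (t=2,i=9, bit6=0)
  nb ..#.#: next=.  (t=6,i=8, bit5=0)
  nb ..#..: next=#  (t=2,i=6, bit4=1)
  nb ...##: next=#  (t=5,i=10, bit3=1)
  nb ...#.: next=.  (t=2,i=5, bit2=0)
  nb ....#: next=.  (t=2,i=4, bit1=0)
  nb .....: next=#  (t=2,i=2, bit0=1)
  bits 00001111101110011100011000011001 = 263833113

263833113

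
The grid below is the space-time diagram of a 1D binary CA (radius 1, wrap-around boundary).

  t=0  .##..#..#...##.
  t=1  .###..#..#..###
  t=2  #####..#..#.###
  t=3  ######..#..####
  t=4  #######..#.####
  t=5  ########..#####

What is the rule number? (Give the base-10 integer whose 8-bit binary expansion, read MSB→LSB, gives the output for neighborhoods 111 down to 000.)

  [7] ### => #  t=1,i=2
  [6] ##. => #  t=0,i=2
  [5] #.# => #  t=1,i=0
  [4] #.. => #  t=0,i=3
  [3] .## => #  t=0,i=1
  [2] .#. => .  t=0,i=5
  [1] ..# => .  t=0,i=0
  [0] ... => .  t=0,i=10
  bits 11111000 = 248

248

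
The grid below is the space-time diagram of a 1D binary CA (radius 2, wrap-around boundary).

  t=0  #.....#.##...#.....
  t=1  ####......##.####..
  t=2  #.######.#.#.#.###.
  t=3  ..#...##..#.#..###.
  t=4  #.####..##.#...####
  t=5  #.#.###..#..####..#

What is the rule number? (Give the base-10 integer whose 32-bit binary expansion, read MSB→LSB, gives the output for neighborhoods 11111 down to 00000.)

1938253209

  nb #####: next=.  (t=2,i=4, bit31=0)
  nb ####.: next=#  (t=1,i=2, bit30=1)
  nb ###.#: next=#  (t=2,i=7, bit29=1)
  nb ###..: next=#  (t=1,i=3, bit28=1)
  nb ##.##: next=.  (t=1,i=12, bit27=0)
  nb ##.#.: next=.  (t=2,i=8, bit26=0)
  nb ##..#: next=#  (t=1,i=17, bit25=1)
  nb ##...: next=#  (t=0,i=10, bit24=1)
  nb #.###: next=#  (t=1,i=13, bit23=1)
  nb #.##.: next=.  (t=0,i=8, bit22=0)
  nb #.#.#: next=.  (t=2,i=0, bit21=0)
  nb #.#..: next=.  (t=3,i=12, bit20=0)
  nb #..##: next=.  (t=1,i=18, bit19=0)
  nb #..#.: next=#  (t=3,i=9, bit18=1)
  nb #...#: next=#  (t=0,i=11, bit17=1)
  nb #....: next=#  (t=0,i=2, bit16=1)
  nb .####: next=.  (t=1,i=1, bit15=0)
  nb .###.: next=#  (t=2,i=16, bit14=1)
  nb .##.#: next=#  (t=1,i=11, bit13=1)
  nb .##..: next=.  (t=0,i=9, bit12=0)
  nb .#.##: next=.  (t=0,i=7, bit11=0)
  nb .#.#.: next=#  (t=2,i=10, bit10=1)
  nb .#..#: next=.  (t=3,i=13, bit9=0)
  nb .#...: next=#  (t=0,i=1, bit8=1)
  nb ..###: next=#  (t=1,i=0, bit7=1)
  nb ..##.: next=.  (t=1,i=10, bit6=0)
  nb ..#.#: next=.  (t=0,i=6, bit5=0)
  nb ..#..: next=#  (t=0,i=0, bit4=1)
  nb ...##: next=#  (t=1,i=9, bit3=1)
  nb ...#.: next=.  (t=0,i=5, bit2=0)
  nb ....#: next=.  (t=0,i=4, bit1=0)
  nb .....: next=#  (t=0,i=3, bit0=1)
  bits 01110011100001110110010110011001 = 1938253209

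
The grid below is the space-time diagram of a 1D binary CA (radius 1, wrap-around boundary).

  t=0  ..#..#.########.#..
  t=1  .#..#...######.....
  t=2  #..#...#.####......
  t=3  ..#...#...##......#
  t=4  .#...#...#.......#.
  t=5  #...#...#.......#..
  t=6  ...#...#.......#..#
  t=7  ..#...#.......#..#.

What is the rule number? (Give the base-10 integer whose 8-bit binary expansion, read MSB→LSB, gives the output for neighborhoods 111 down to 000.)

  ###|#  b7=1 t=0,i=8
  ##.|.  b6=0 t=0,i=14
  #.#|.  b5=0 t=0,i=6
  #..|.  b4=0 t=0,i=3
  .##|.  b3=0 t=0,i=7
  .#.|.  b2=0 t=0,i=2
  ..#|#  b1=1 t=0,i=1
  ...|.  b0=0 t=0,i=0
  bits 10000010 = 130

130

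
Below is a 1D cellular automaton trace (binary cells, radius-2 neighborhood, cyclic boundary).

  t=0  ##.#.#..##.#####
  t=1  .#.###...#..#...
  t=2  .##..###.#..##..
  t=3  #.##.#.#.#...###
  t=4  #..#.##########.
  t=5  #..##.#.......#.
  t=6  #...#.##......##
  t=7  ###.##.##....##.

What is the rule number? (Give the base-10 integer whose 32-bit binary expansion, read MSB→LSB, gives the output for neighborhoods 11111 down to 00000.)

  nb #####: next=.  (t=0,i=13, bit31=0)
  nb ####.: next=.  (t=0,i=0, bit30=0)
  nb ###.#: next=#  (t=0,i=1, bit29=1)
  nb ###..: next=#  (t=1,i=5, bit28=1)
  nb ##.##: next=.  (t=0,i=10, bit27=0)
  nb ##.#.: next=.  (t=0,i=2, bit26=0)
  nb ##..#: next=#  (t=2,i=3, bit25=1)
  nb ##...: next=#  (t=1,i=6, bit24=1)
  nb #.###: next=.  (t=0,i=11, bit23=0)
  nb #.##.: next=.  (t=3,i=2, bit22=0)
  nb #.#.#: next=#  (t=0,i=3, bit21=1)
  nb #.#..: next=#  (t=0,i=5, bit20=1)
  nb #..##: next=.  (t=0,i=7, bit19=0)
  nb #..#.: next=.  (t=1,i=11, bit18=0)
  nb #...#: next=#  (t=1,i=7, bit17=1)
  nb #....: next=.  (t=1,i=14, bit16=0)
  nb .####: next=#  (t=0,i=12, bit15=1)
  nb .###.: next=.  (t=1,i=4, bit14=0)
  nb .##.#: next=#  (t=0,i=9, bit13=1)
  nb .##..: next=#  (t=2,i=2, bit12=1)
  nb .#.##: next=#  (t=1,i=2, bit11=1)
  nb .#.#.: next=#  (t=0,i=4, bit10=1)
  nb .#..#: next=.  (t=0,i=6, bit9=0)
  nb .#...: next=#  (t=1,i=13, bit8=1)
  nb ..###: next=#  (t=2,i=5, bit7=1)
  nb ..##.: next=.  (t=0,i=8, bit6=0)
  nb ..#.#: next=#  (t=1,i=1, bit5=1)
  nb ..#..: next=#  (t=1,i=9, bit4=1)
  nb ...##: next=#  (t=2,i=0, bit3=1)
  nb ...#.: next=.  (t=1,i=0, bit2=0)
  nb ....#: next=.  (t=1,i=15, bit1=0)
  nb .....: next=.  (t=5,i=9, bit0=0)
  bits 00110011001100101011110110111000 = 858963384

858963384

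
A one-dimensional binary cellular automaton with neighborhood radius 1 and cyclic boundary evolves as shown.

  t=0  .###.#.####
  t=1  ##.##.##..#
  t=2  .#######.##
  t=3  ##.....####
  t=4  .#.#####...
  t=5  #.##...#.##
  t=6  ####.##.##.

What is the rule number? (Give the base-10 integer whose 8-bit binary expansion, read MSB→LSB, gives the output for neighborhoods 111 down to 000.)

  [7] ### => .  t=0,i=2
  [6] ##. => #  t=0,i=3
  [5] #.# => #  t=0,i=0
  [4] #.. => .  t=1,i=8
  [3] .## => #  t=0,i=1
  [2] .#. => .  t=0,i=5
  [1] ..# => #  t=1,i=9
  [0] ... => #  t=3,i=3
  bits 01101011 = 107

107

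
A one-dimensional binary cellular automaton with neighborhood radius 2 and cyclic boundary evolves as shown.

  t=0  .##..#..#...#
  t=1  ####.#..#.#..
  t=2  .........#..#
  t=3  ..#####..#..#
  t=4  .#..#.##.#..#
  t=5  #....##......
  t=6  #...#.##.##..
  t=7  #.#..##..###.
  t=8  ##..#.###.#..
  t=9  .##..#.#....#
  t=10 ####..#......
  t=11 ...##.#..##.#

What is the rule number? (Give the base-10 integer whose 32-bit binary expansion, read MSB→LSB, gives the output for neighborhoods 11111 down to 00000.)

2473221145

  [31] ##### => #  t=3,i=4
  [30] ####. => .  t=1,i=2
  [29] ###.# => .  t=1,i=3
  [28] ###.. => #  t=3,i=6
  [27] ##.## => .  t=6,i=8
  [26] ##.#. => .  t=1,i=4
  [25] ##..# => #  t=0,i=3
  [24] ##... => #  t=5,i=7
  [23] #.### => .  t=8,i=6
  [22] #.##. => #  t=0,i=1
  [21] #.#.# => #  t=7,i=0
  [20] #.#.. => .  t=1,i=5
  [19] #..## => #  t=1,i=12
  [18] #..#. => .  t=0,i=4
  [17] #...# => #  t=0,i=10
  [16] #.... => .  t=2,i=1
  [15] .#### => .  t=1,i=1
  [14] .###. => #  t=7,i=10
  [13] .##.# => .  t=4,i=7
  [12] .##.. => #  t=0,i=2
  [11] .#.## => #  t=0,i=0
  [10] .#.#. => #  t=1,i=9
  [9] .#..# => .  t=0,i=6
  [8] .#... => .  t=0,i=9
  [7] ..### => .  t=1,i=0
  [6] ..##. => .  t=5,i=5
  [5] ..#.# => .  t=0,i=12
  [4] ..#.. => #  t=0,i=5
  [3] ...## => #  t=5,i=4
  [2] ...#. => .  t=0,i=11
  [1] ....# => .  t=2,i=7
  [0] ..... => #  t=2,i=2
  bits 10010011011010100101110000011001 = 2473221145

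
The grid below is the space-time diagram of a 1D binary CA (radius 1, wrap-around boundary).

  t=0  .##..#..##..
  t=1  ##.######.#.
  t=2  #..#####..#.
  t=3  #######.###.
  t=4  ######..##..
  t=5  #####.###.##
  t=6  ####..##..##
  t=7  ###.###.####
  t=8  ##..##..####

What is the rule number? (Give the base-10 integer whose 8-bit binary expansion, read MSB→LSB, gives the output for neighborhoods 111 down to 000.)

158

  [7] ### => #  t=1,i=4
  [6] ##. => .  t=0,i=2
  [5] #.# => .  t=1,i=2
  [4] #.. => #  t=0,i=3
  [3] .## => #  t=0,i=1
  [2] .#. => #  t=0,i=5
  [1] ..# => #  t=0,i=0
  [0] ... => .  t=0,i=11
  bits 10011110 = 158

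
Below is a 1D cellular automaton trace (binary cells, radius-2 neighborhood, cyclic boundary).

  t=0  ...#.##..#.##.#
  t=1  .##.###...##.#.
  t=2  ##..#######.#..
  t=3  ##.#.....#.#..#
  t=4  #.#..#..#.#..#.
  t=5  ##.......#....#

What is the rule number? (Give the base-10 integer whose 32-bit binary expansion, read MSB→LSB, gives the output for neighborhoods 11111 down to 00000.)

  #####|.  b31=0 t=2,i=6
  ####.|#  b30=1 t=2,i=9
  ###.#|.  b29=0 t=2,i=10
  ###..|#  b28=1 t=1,i=6
  ##.##|.  b27=0 t=1,i=3
  ##.#.|#  b26=1 t=0,i=13
  ##..#|.  b25=0 t=0,i=7
  ##...|#  b24=1 t=1,i=7
  #.###|#  b23=1 t=1,i=4
  #.##.|#  b22=1 t=0,i=5
  #.#.#|#  b21=1 t=4,i=0
  #.#..|.  b20=0 t=0,i=14
  #..##|#  b19=1 t=1,i=0
  #..#.|.  b18=0 t=0,i=8
  #...#|#  b17=1 t=0,i=1
  #....|#  b16=1 t=3,i=5
  .####|.  b15=0 t=2,i=5
  .###.|#  b14=1 t=1,i=5
  .##.#|.  b13=0 t=0,i=12
  .##..|#  b12=1 t=0,i=6
  .#.##|#  b11=1 t=0,i=4
  .#.#.|#  b10=1 t=3,i=10
  .#..#|.  b9=0 t=1,i=14
  .#...|.  b8=0 t=0,i=0
  ..###|.  b7=0 t=2,i=4
  ..##.|#  b6=1 t=1,i=1
  ..#.#|.  b5=0 t=0,i=3
  ..#..|.  b4=0 t=4,i=5
  ...##|#  b3=1 t=1,i=9
  ...#.|#  b2=1 t=0,i=2
  ....#|.  b1=0 t=3,i=7
  .....|.  b0=0 t=3,i=6
  bits 01010101111010110101110001001100 = 1441487948

1441487948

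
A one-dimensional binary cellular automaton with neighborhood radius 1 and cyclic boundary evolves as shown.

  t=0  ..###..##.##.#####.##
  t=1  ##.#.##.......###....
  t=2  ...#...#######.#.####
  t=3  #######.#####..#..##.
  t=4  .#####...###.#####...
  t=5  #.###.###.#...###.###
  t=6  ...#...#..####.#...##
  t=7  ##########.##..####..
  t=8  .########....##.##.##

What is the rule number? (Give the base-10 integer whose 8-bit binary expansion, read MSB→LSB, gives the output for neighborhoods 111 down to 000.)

151

  ### -> #   bit 7 = 1  t=0,i=3
  ##. -> .   bit 6 = 0  t=0,i=4
  #.# -> .   bit 5 = 0  t=0,i=9
  #.. -> #   bit 4 = 1  t=0,i=0
  .## -> .   bit 3 = 0  t=0,i=2
  .#. -> #   bit 2 = 1  t=1,i=3
  ..# -> #   bit 1 = 1  t=0,i=1
  ... -> #   bit 0 = 1  t=1,i=8
  bits 10010111 = 151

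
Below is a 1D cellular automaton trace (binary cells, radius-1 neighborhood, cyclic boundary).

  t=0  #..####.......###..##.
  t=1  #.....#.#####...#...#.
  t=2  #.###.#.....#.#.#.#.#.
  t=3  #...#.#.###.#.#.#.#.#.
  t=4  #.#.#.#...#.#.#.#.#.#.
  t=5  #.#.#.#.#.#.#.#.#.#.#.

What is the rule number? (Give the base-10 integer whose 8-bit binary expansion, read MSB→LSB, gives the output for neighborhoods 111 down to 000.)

  [7] ### => .  t=0,i=4
  [6] ##. => #  t=0,i=6
  [5] #.# => .  t=0,i=21
  [4] #.. => .  t=0,i=1
  [3] .## => .  t=0,i=3
  [2] .#. => #  t=0,i=0
  [1] ..# => .  t=0,i=2
  [0] ... => #  t=0,i=8
  bits 01000101 = 69

69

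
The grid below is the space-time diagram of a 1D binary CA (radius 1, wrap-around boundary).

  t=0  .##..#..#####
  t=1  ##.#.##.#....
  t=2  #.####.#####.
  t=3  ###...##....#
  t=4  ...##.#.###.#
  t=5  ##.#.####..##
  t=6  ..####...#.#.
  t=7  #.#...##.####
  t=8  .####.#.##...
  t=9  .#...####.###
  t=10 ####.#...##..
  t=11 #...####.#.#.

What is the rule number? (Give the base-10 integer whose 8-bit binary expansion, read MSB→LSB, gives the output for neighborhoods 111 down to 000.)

61

  ### -> .   bit 7 = 0  t=0,i=9
  ##. -> .   bit 6 = 0  t=0,i=2
  #.# -> #   bit 5 = 1  t=0,i=0
  #.. -> #   bit 4 = 1  t=0,i=3
  .## -> #   bit 3 = 1  t=0,i=1
  .#. -> #   bit 2 = 1  t=0,i=5
  ..# -> .   bit 1 = 0  t=0,i=4
  ... -> #   bit 0 = 1  t=1,i=10
  bits 00111101 = 61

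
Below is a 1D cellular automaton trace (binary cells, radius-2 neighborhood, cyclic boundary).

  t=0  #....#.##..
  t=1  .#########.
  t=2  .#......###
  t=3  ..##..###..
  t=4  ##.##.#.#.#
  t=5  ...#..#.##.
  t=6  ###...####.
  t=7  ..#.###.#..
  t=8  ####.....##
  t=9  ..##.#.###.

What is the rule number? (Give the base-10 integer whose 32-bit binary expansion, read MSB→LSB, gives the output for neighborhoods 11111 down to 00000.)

  [31] ##### => .  t=1,i=3
  [30] ####. => #  t=1,i=8
  [29] ###.# => .  t=2,i=10
  [28] ###.. => #  t=1,i=9
  [27] ##.## => .  t=4,i=2
  [26] ##.#. => .  t=2,i=0
  [25] ##..# => #  t=0,i=9
  [24] ##... => .  t=3,i=9
  [23] #.### => .  t=4,i=10
  [22] #.##. => #  t=0,i=7
  [21] #.#.# => #  t=4,i=6
  [20] #.#.. => .  t=2,i=1
  [19] #..## => .  t=1,i=0
  [18] #..#. => .  t=0,i=10
  [17] #...# => #  t=6,i=4
  [16] #.... => #  t=0,i=2
  [15] .#### => .  t=1,i=2
  [14] .###. => .  t=2,i=9
  [13] .##.# => .  t=4,i=4
  [12] .##.. => #  t=0,i=8
  [11] .#.## => #  t=0,i=6
  [10] .#.#. => .  t=4,i=7
  [9] .#..# => .  t=5,i=4
  [8] .#... => #  t=0,i=1
  [7] ..### => #  t=1,i=1
  [6] ..##. => .  t=3,i=2
  [5] ..#.# => #  t=0,i=5
  [4] ..#.. => .  t=0,i=0
  [3] ...## => #  t=2,i=7
  [2] ...#. => #  t=0,i=4
  [1] ....# => #  t=0,i=3
  [0] ..... => .  t=2,i=4
  bits 01010010011000110001100110101110 = 1382226350

1382226350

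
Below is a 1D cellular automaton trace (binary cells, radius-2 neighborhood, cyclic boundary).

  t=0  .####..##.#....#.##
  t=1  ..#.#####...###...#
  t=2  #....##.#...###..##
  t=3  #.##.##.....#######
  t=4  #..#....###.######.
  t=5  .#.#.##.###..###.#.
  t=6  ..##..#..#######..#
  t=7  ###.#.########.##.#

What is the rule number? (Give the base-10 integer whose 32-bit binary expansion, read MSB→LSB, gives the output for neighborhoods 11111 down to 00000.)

2989090519

  #####|#  b31=1 t=1,i=6
  ####.|.  b30=0 t=0,i=3
  ###.#|#  b29=1 t=3,i=0
  ###..|#  b28=1 t=0,i=4
  ##.##|.  b27=0 t=0,i=0
  ##.#.|.  b26=0 t=0,i=9
  ##..#|#  b25=1 t=0,i=5
  ##...|.  b24=0 t=1,i=9
  #.###|.  b23=0 t=0,i=1
  #.##.|.  b22=0 t=0,i=17
  #.#.#|#  b21=1 t=5,i=3
  #.#..|.  b20=0 t=0,i=10
  #..##|#  b19=1 t=0,i=6
  #..#.|.  b18=0 t=1,i=1
  #...#|.  b17=0 t=1,i=10
  #....|#  b16=1 t=0,i=12
  .####|#  b15=1 t=0,i=2
  .###.|#  b14=1 t=1,i=13
  .##.#|#  b13=1 t=0,i=8
  .##..|.  b12=0 t=3,i=6
  .#.##|.  b11=0 t=0,i=16
  .#.#.|#  b10=1 t=5,i=2
  .#..#|#  b9=1 t=1,i=0
  .#...|.  b8=0 t=0,i=11
  ..###|#  b7=1 t=1,i=12
  ..##.|#  b6=1 t=0,i=7
  ..#.#|.  b5=0 t=0,i=15
  ..#..|#  b4=1 t=1,i=18
  ...##|.  b3=0 t=1,i=11
  ...#.|#  b2=1 t=0,i=14
  ....#|#  b1=1 t=0,i=13
  .....|#  b0=1 t=3,i=9
  bits 10110010001010011110011011010111 = 2989090519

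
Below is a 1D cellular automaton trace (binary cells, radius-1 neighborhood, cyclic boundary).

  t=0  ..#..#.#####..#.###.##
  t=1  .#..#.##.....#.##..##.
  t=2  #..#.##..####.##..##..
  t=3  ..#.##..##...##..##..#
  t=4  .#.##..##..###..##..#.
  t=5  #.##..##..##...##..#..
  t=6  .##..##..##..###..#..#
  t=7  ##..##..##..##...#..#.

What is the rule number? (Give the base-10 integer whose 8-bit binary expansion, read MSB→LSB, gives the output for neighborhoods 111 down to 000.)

43

  nb ###: next=.  (t=0,i=8, bit7=0)
  nb ##.: next=.  (t=0,i=11, bit6=0)
  nb #.#: next=#  (t=0,i=6, bit5=1)
  nb #..: next=.  (t=0,i=0, bit4=0)
  nb .##: next=#  (t=0,i=7, bit3=1)
  nb .#.: next=.  (t=0,i=2, bit2=0)
  nb ..#: next=#  (t=0,i=1, bit1=1)
  nb ...: next=#  (t=1,i=9, bit0=1)
  bits 00101011 = 43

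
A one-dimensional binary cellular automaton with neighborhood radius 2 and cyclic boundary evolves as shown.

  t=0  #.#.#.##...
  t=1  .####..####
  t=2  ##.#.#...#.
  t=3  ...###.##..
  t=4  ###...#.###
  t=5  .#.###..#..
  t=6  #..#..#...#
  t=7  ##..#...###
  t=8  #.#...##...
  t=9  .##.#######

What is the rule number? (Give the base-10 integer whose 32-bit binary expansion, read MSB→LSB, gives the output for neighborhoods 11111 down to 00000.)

1270027855

  nb #####: next=.  (t=4,i=0, bit31=0)
  nb ####.: next=#  (t=1,i=3, bit30=1)
  nb ###.#: next=.  (t=1,i=10, bit29=0)
  nb ###..: next=.  (t=1,i=4, bit28=0)
  nb ##.##: next=#  (t=1,i=0, bit27=1)
  nb ##.#.: next=.  (t=2,i=2, bit26=0)
  nb ##..#: next=#  (t=1,i=5, bit25=1)
  nb ##...: next=#  (t=0,i=8, bit24=1)
  nb #.###: next=#  (t=1,i=1, bit23=1)
  nb #.##.: next=.  (t=0,i=6, bit22=0)
  nb #.#.#: next=#  (t=0,i=2, bit21=1)
  nb #.#..: next=#  (t=2,i=5, bit20=1)
  nb #..##: next=.  (t=1,i=6, bit19=0)
  nb #..#.: next=.  (t=5,i=7, bit18=0)
  nb #...#: next=#  (t=0,i=9, bit17=1)
  nb #....: next=#  (t=3,i=10, bit16=1)
  nb .####: next=.  (t=1,i=2, bit15=0)
  nb .###.: next=.  (t=3,i=4, bit14=0)
  nb .##.#: next=.  (t=2,i=1, bit13=0)
  nb .##..: next=#  (t=0,i=7, bit12=1)
  nb .#.##: next=.  (t=0,i=5, bit11=0)
  nb .#.#.: next=#  (t=0,i=1, bit10=1)
  nb .#..#: next=#  (t=6,i=4, bit9=1)
  nb .#...: next=.  (t=2,i=6, bit8=0)
  nb ..###: next=.  (t=1,i=7, bit7=0)
  nb ..##.: next=#  (t=6,i=10, bit6=1)
  nb ..#.#: next=.  (t=0,i=0, bit5=0)
  nb ..#..: next=.  (t=5,i=8, bit4=0)
  nb ...##: next=#  (t=3,i=2, bit3=1)
  nb ...#.: next=#  (t=0,i=10, bit2=1)
  nb ....#: next=#  (t=3,i=1, bit1=1)
  nb .....: next=#  (t=3,i=0, bit0=1)
  bits 01001011101100110001011001001111 = 1270027855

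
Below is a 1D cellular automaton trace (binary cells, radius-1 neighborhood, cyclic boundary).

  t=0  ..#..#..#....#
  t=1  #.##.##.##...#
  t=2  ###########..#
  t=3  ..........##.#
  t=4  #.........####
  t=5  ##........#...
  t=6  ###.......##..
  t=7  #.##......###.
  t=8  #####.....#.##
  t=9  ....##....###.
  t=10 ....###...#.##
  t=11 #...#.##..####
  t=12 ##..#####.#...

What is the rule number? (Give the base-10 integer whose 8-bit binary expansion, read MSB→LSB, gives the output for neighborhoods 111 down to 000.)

  [7] ### => .  t=2,i=0
  [6] ##. => #  t=1,i=0
  [5] #.# => #  t=1,i=1
  [4] #.. => #  t=0,i=0
  [3] .## => #  t=1,i=2
  [2] .#. => #  t=0,i=2
  [1] ..# => .  t=0,i=1
  [0] ... => .  t=0,i=10
  bits 01111100 = 124

124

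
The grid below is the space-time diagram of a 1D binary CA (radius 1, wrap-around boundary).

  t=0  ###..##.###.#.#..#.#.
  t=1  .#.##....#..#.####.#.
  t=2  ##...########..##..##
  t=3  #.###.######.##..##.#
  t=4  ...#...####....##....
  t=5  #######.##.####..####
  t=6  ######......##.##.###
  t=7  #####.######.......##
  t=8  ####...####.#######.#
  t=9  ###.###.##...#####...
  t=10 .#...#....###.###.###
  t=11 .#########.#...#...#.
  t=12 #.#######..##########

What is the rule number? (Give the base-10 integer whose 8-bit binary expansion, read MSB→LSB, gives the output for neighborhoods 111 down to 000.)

  nb ###: next=#  (t=0,i=1, bit7=1)
  nb ##.: next=.  (t=0,i=2, bit6=0)
  nb #.#: next=.  (t=0,i=7, bit5=0)
  nb #..: next=#  (t=0,i=3, bit4=1)
  nb .##: next=.  (t=0,i=0, bit3=0)
  nb .#.: next=#  (t=0,i=12, bit2=1)
  nb ..#: next=#  (t=0,i=4, bit1=1)
  nb ...: next=#  (t=1,i=6, bit0=1)
  bits 10010111 = 151

151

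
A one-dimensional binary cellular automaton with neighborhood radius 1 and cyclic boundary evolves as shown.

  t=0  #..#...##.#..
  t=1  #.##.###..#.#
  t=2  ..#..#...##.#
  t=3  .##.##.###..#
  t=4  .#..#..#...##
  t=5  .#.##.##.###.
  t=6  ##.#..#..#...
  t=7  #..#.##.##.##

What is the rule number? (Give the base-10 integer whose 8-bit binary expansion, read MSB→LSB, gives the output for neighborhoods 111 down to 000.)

  ### -> .   bit 7 = 0  t=1,i=6
  ##. -> .   bit 6 = 0  t=0,i=8
  #.# -> .   bit 5 = 0  t=0,i=9
  #.. -> .   bit 4 = 0  t=0,i=1
  .## -> #   bit 3 = 1  t=0,i=7
  .#. -> #   bit 2 = 1  t=0,i=0
  ..# -> #   bit 1 = 1  t=0,i=2
  ... -> #   bit 0 = 1  t=0,i=5
  bits 00001111 = 15

15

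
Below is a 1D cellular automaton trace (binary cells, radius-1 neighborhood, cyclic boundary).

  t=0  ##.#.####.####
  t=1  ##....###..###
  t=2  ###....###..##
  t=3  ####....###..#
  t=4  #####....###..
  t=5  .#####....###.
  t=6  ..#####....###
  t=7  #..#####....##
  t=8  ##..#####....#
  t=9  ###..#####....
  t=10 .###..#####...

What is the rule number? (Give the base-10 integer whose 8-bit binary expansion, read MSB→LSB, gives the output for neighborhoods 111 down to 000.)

208

  nb ###: next=#  (t=0,i=0, bit7=1)
  nb ##.: next=#  (t=0,i=1, bit6=1)
  nb #.#: next=.  (t=0,i=2, bit5=0)
  nb #..: next=#  (t=1,i=2, bit4=1)
  nb .##: next=.  (t=0,i=5, bit3=0)
  nb .#.: next=.  (t=0,i=3, bit2=0)
  nb ..#: next=.  (t=1,i=5, bit1=0)
  nb ...: next=.  (t=1,i=3, bit0=0)
  bits 11010000 = 208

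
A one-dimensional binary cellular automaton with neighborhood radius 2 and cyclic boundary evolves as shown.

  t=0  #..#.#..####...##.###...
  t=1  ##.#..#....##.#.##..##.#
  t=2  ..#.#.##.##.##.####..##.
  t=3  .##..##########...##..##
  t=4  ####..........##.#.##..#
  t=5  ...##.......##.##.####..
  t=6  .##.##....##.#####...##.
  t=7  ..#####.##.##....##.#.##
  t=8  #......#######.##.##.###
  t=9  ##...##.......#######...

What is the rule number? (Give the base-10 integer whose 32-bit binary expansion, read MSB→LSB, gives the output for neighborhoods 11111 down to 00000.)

  #####|.  b31=0 t=3,i=7
  ####.|.  b30=0 t=0,i=10
  ###.#|.  b29=0 t=1,i=1
  ###..|#  b28=1 t=0,i=11
  ##.##|#  b27=1 t=0,i=17
  ##.#.|#  b26=1 t=1,i=2
  ##..#|#  b25=1 t=1,i=18
  ##...|#  b24=1 t=0,i=12
  #.###|.  b23=0 t=0,i=18
  #.##.|#  b22=1 t=1,i=16
  #.#.#|.  b21=0 t=1,i=14
  #.#..|.  b20=0 t=0,i=5
  #..##|.  b19=0 t=0,i=7
  #..#.|.  b18=0 t=0,i=2
  #...#|.  b17=0 t=0,i=13
  #....|.  b16=0 t=1,i=8
  .####|.  b15=0 t=0,i=9
  .###.|.  b14=0 t=0,i=19
  .##.#|#  b13=1 t=0,i=16
  .##..|#  b12=1 t=1,i=17
  .#.##|#  b11=1 t=1,i=15
  .#.#.|.  b10=0 t=0,i=4
  .#..#|#  b9=1 t=0,i=1
  .#...|#  b8=1 t=1,i=7
  ..###|.  b7=0 t=0,i=8
  ..##.|.  b6=0 t=0,i=15
  ..#.#|#  b5=1 t=0,i=3
  ..#..|#  b4=1 t=0,i=0
  ...##|#  b3=1 t=0,i=14
  ...#.|#  b2=1 t=0,i=23
  ....#|#  b1=1 t=1,i=9
  .....|.  b0=0 t=4,i=6
  bits 00011111010000000011101100111110 = 524303166

524303166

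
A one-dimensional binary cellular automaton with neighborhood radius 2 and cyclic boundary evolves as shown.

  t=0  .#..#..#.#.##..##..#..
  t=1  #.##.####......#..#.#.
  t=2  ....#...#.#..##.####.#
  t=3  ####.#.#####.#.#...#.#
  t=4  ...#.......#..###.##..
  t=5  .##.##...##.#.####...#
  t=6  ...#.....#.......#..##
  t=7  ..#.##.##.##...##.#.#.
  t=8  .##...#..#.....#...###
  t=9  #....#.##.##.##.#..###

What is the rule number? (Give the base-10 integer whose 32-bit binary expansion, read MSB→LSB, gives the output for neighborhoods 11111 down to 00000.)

940918758

  nb #####: next=.  (t=3,i=1, bit31=0)
  nb ####.: next=.  (t=1,i=7, bit30=0)
  nb ###.#: next=#  (t=2,i=19, bit29=1)
  nb ###..: next=#  (t=1,i=8, bit28=1)
  nb ##.##: next=#  (t=1,i=4, bit27=1)
  nb ##.#.: next=.  (t=2,i=20, bit26=0)
  nb ##..#: next=.  (t=0,i=13, bit25=0)
  nb ##...: next=.  (t=1,i=9, bit24=0)
  nb #.###: next=.  (t=1,i=5, bit23=0)
  nb #.##.: next=.  (t=0,i=11, bit22=0)
  nb #.#.#: next=.  (t=0,i=9, bit21=0)
  nb #.#..: next=#  (t=2,i=10, bit20=1)
  nb #..##: next=.  (t=0,i=14, bit19=0)
  nb #..#.: next=#  (t=0,i=3, bit18=1)
  nb #...#: next=.  (t=0,i=21, bit17=0)
  nb #....: next=#  (t=1,i=10, bit16=1)
  nb .####: next=.  (t=1,i=6, bit15=0)
  nb .###.: next=#  (t=4,i=15, bit14=1)
  nb .##.#: next=.  (t=1,i=3, bit13=0)
  nb .##..: next=.  (t=0,i=12, bit12=0)
  nb .#.##: next=.  (t=0,i=10, bit11=0)
  nb .#.#.: next=#  (t=0,i=8, bit10=1)
  nb .#..#: next=#  (t=0,i=2, bit9=1)
  nb .#...: next=#  (t=0,i=20, bit8=1)
  nb ..###: next=#  (t=4,i=14, bit7=1)
  nb ..##.: next=#  (t=0,i=15, bit6=1)
  nb ..#.#: next=#  (t=0,i=7, bit5=1)
  nb ..#..: next=.  (t=0,i=1, bit4=0)
  nb ...##: next=.  (t=5,i=8, bit3=0)
  nb ...#.: next=#  (t=0,i=0, bit2=1)
  nb ....#: next=#  (t=1,i=13, bit1=1)
  nb .....: next=.  (t=1,i=11, bit0=0)
  bits 00111000000101010100011111100110 = 940918758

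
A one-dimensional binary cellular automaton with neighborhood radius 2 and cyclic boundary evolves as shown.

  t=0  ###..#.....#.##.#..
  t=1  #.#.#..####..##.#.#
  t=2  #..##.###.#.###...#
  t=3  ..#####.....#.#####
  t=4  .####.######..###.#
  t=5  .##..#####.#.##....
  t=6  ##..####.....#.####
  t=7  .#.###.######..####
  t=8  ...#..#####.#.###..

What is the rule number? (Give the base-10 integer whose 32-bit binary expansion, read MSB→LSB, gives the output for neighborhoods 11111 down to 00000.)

2581570767

  [31] ##### => #  t=3,i=4
  [30] ####. => .  t=1,i=9
  [29] ###.# => .  t=2,i=8
  [28] ###.. => #  t=0,i=2
  [27] ##.## => #  t=2,i=5
  [26] ##.#. => .  t=0,i=15
  [25] ##..# => .  t=0,i=3
  [24] ##... => #  t=2,i=15
  [23] #.### => #  t=2,i=6
  [22] #.##. => #  t=0,i=13
  [21] #.#.# => .  t=1,i=2
  [20] #.#.. => #  t=0,i=16
  [19] #..## => #  t=0,i=18
  [18] #..#. => #  t=0,i=4
  [17] #...# => #  t=2,i=16
  [16] #.... => #  t=0,i=7
  [15] .#### => #  t=1,i=8
  [14] .###. => .  t=0,i=1
  [13] .##.# => #  t=0,i=14
  [12] .##.. => .  t=2,i=0
  [11] .#.## => .  t=0,i=12
  [10] .#.#. => #  t=1,i=3
  [9] .#..# => .  t=0,i=17
  [8] .#... => .  t=0,i=6
  [7] ..### => #  t=0,i=0
  [6] ..##. => #  t=1,i=13
  [5] ..#.# => .  t=0,i=11
  [4] ..#.. => .  t=0,i=5
  [3] ...## => #  t=2,i=17
  [2] ...#. => #  t=0,i=10
  [1] ....# => #  t=0,i=9
  [0] ..... => #  t=0,i=8
  bits 10011001110111111010010011001111 = 2581570767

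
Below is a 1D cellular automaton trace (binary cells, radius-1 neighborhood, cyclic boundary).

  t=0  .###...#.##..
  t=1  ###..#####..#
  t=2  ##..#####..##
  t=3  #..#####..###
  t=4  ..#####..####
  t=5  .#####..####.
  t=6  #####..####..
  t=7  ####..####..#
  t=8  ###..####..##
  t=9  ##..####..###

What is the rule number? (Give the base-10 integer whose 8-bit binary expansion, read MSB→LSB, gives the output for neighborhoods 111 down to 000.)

  ###|#  b7=1 t=0,i=2
  ##.|.  b6=0 t=0,i=3
  #.#|#  b5=1 t=0,i=8
  #..|.  b4=0 t=0,i=4
  .##|#  b3=1 t=0,i=1
  .#.|#  b2=1 t=0,i=7
  ..#|#  b1=1 t=0,i=0
  ...|#  b0=1 t=0,i=5
  bits 10101111 = 175

175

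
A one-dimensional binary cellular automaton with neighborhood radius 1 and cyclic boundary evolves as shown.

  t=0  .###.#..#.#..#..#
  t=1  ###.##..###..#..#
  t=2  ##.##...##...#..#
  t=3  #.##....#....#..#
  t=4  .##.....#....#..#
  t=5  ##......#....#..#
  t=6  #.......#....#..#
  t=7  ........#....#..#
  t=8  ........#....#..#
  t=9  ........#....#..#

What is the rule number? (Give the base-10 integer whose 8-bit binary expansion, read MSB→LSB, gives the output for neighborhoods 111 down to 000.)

  nb ###: next=#  (t=0,i=2, bit7=1)
  nb ##.: next=.  (t=0,i=3, bit6=0)
  nb #.#: next=#  (t=0,i=0, bit5=1)
  nb #..: next=.  (t=0,i=6, bit4=0)
  nb .##: next=#  (t=0,i=1, bit3=1)
  nb .#.: next=#  (t=0,i=5, bit2=1)
  nb ..#: next=.  (t=0,i=7, bit1=0)
  nb ...: next=.  (t=2,i=6, bit0=0)
  bits 10101100 = 172

172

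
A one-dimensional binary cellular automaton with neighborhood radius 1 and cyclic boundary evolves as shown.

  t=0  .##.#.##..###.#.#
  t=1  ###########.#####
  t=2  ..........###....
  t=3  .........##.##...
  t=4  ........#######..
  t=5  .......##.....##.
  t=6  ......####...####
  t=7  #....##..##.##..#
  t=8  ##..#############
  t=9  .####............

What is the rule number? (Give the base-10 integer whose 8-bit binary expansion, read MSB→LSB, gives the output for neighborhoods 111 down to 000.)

126

  ### -> .   bit 7 = 0  t=0,i=11
  ##. -> #   bit 6 = 1  t=0,i=2
  #.# -> #   bit 5 = 1  t=0,i=0
  #.. -> #   bit 4 = 1  t=0,i=8
  .## -> #   bit 3 = 1  t=0,i=1
  .#. -> #   bit 2 = 1  t=0,i=4
  ..# -> #   bit 1 = 1  t=0,i=9
  ... -> .   bit 0 = 0  t=2,i=0
  bits 01111110 = 126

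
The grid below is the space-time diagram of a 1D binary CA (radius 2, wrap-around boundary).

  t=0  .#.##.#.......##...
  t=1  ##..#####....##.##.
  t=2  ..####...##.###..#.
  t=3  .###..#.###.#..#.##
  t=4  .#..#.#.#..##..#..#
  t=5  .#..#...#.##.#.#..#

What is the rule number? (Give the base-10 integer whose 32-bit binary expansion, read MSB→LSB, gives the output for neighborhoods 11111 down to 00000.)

127508988

  [31] ##### => .  t=1,i=6
  [30] ####. => .  t=1,i=7
  [29] ###.# => .  t=3,i=10
  [28] ###.. => .  t=1,i=8
  [27] ##.## => .  t=1,i=15
  [26] ##.#. => #  t=0,i=5
  [25] ##..# => #  t=1,i=2
  [24] ##... => #  t=0,i=16
  [23] #.### => #  t=2,i=12
  [22] #.##. => .  t=0,i=3
  [21] #.#.# => .  t=4,i=6
  [20] #.#.. => #  t=0,i=6
  [19] #..## => #  t=1,i=3
  [18] #..#. => .  t=2,i=16
  [17] #...# => .  t=2,i=0
  [16] #.... => #  t=0,i=8
  [15] .#### => #  t=1,i=5
  [14] .###. => .  t=2,i=13
  [13] .##.# => #  t=0,i=4
  [12] .##.. => .  t=0,i=15
  [11] .#.## => .  t=0,i=2
  [10] .#.#. => .  t=4,i=0
  [9] .#..# => .  t=3,i=13
  [8] .#... => #  t=0,i=7
  [7] ..### => #  t=1,i=4
  [6] ..##. => #  t=0,i=14
  [5] ..#.# => #  t=0,i=1
  [4] ..#.. => #  t=2,i=17
  [3] ...## => #  t=0,i=13
  [2] ...#. => #  t=0,i=0
  [1] ....# => .  t=0,i=12
  [0] ..... => .  t=0,i=9
  bits 00000111100110011010000111111100 = 127508988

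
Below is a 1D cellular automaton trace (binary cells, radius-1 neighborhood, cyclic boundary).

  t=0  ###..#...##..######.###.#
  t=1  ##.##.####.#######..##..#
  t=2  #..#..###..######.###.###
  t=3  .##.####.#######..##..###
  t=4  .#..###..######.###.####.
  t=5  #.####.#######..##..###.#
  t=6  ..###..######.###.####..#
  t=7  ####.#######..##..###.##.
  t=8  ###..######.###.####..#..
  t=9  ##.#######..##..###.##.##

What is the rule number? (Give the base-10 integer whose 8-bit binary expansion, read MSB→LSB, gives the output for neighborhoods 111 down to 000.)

  nb ###: next=#  (t=0,i=0, bit7=1)
  nb ##.: next=.  (t=0,i=2, bit6=0)
  nb #.#: next=.  (t=0,i=19, bit5=0)
  nb #..: next=#  (t=0,i=3, bit4=1)
  nb .##: next=#  (t=0,i=9, bit3=1)
  nb .#.: next=.  (t=0,i=5, bit2=0)
  nb ..#: next=#  (t=0,i=4, bit1=1)
  nb ...: next=#  (t=0,i=7, bit0=1)
  bits 10011011 = 155

155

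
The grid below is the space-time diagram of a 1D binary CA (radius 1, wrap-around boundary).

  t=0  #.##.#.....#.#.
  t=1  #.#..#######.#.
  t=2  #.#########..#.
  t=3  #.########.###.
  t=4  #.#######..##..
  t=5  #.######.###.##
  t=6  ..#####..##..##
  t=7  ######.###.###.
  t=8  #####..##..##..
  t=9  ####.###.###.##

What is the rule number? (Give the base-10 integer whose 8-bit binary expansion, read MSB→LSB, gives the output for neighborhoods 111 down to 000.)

  ###|#  b7=1 t=1,i=6
  ##.|.  b6=0 t=0,i=3
  #.#|.  b5=0 t=0,i=1
  #..|#  b4=1 t=0,i=6
  .##|#  b3=1 t=0,i=2
  .#.|#  b2=1 t=0,i=0
  ..#|#  b1=1 t=0,i=10
  ...|#  b0=1 t=0,i=7
  bits 10011111 = 159

159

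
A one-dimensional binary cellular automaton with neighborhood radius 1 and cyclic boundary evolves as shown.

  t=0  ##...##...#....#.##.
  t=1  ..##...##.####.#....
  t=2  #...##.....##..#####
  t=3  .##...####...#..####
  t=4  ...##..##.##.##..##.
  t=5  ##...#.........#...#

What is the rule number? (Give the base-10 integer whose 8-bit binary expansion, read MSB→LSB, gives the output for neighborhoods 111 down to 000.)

  nb ###: next=#  (t=1,i=11, bit7=1)
  nb ##.: next=.  (t=0,i=1, bit6=0)
  nb #.#: next=.  (t=0,i=16, bit5=0)
  nb #..: next=#  (t=0,i=2, bit4=1)
  nb .##: next=.  (t=0,i=0, bit3=0)
  nb .#.: next=#  (t=0,i=10, bit2=1)
  nb ..#: next=.  (t=0,i=4, bit1=0)
  nb ...: next=#  (t=0,i=3, bit0=1)
  bits 10010101 = 149

149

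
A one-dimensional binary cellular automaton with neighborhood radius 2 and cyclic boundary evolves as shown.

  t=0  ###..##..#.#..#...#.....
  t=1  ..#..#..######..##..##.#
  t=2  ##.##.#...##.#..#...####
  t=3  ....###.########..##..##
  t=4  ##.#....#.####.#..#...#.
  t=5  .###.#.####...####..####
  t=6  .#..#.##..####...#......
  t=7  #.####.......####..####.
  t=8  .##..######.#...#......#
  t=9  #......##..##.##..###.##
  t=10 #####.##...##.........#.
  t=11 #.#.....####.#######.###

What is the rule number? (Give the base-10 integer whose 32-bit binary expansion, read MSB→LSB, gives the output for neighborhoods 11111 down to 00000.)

  nb #####: next=#  (t=1,i=10, bit31=1)
  nb ####.: next=.  (t=1,i=12, bit30=0)
  nb ###.#: next=.  (t=2,i=1, bit29=0)
  nb ###..: next=#  (t=0,i=2, bit28=1)
  nb ##.##: next=.  (t=2,i=2, bit27=0)
  nb ##.#.: next=#  (t=1,i=22, bit26=1)
  nb ##..#: next=.  (t=0,i=3, bit25=0)
  nb ##...: next=#  (t=3,i=0, bit24=1)
  nb #.###: next=#  (t=3,i=8, bit23=1)
  nb #.##.: next=.  (t=2,i=3, bit22=0)
  nb #.#.#: next=.  (t=5,i=5, bit21=0)
  nb #.#..: next=#  (t=0,i=11, bit20=1)
  nb #..##: next=.  (t=0,i=4, bit19=0)
  nb #..#.: next=#  (t=0,i=8, bit18=1)
  nb #...#: next=#  (t=0,i=16, bit17=1)
  nb #....: next=#  (t=0,i=20, bit16=1)
  nb .####: next=.  (t=1,i=9, bit15=0)
  nb .###.: next=.  (t=0,i=1, bit14=0)
  nb .##.#: next=#  (t=1,i=21, bit13=1)
  nb .##..: next=.  (t=0,i=6, bit12=0)
  nb .#.##: next=#  (t=4,i=9, bit11=1)
  nb .#.#.: next=#  (t=0,i=10, bit10=1)
  nb .#..#: next=#  (t=0,i=12, bit9=1)
  nb .#...: next=.  (t=0,i=15, bit8=0)
  nb ..###: next=.  (t=0,i=0, bit7=0)
  nb ..##.: next=#  (t=0,i=5, bit6=1)
  nb ..#.#: next=#  (t=0,i=9, bit5=1)
  nb ..#..: next=.  (t=0,i=14, bit4=0)
  nb ...##: next=#  (t=0,i=23, bit3=1)
  nb ...#.: next=#  (t=0,i=17, bit2=1)
  nb ....#: next=.  (t=0,i=22, bit1=0)
  nb .....: next=#  (t=0,i=21, bit0=1)
  bits 10010101100101110010111001101101 = 2509713005

2509713005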